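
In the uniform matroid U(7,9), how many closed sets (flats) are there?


Flats of U(7,9): every subset of size < 7 is a flat, plus E itself.
Count = (9 choose 0) + (9 choose 1) + (9 choose 2) + (9 choose 3) + (9 choose 4) + (9 choose 5) + (9 choose 6) + 1
     = 1 + 9 + 36 + 84 + 126 + 126 + 84 + 1
     = 467.

467


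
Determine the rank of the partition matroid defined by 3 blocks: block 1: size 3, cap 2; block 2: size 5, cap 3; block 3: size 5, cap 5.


Rank of a partition matroid = sum of min(|Si|, ci) for each block.
= min(3,2) + min(5,3) + min(5,5)
= 2 + 3 + 5
= 10.

10


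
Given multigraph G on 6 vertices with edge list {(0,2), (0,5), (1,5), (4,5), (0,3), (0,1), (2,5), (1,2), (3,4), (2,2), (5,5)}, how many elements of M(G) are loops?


In a graphic matroid, a loop is a self-loop edge (u,u) with rank 0.
Examining all 11 edges for self-loops...
Self-loops found: (2,2), (5,5)
Number of loops = 2.

2


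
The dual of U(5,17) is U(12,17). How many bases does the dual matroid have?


The dual of U(r,n) is U(n-r, n) = U(12,17).
Bases of U(12,17) are all (12)-element subsets.
|B(M*)| = C(17,12) = 6188.

6188


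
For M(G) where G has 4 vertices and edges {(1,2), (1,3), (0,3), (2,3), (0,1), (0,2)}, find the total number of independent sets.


An independent set in a graphic matroid is an acyclic edge subset.
G has 4 vertices and 6 edges.
Enumerate all 2^6 = 64 subsets, checking for acyclicity.
Total independent sets = 38.

38


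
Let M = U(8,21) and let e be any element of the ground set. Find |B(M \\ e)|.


Deleting e from U(8,21) gives U(8,20) since n > r.
Bases of U(8,20) = C(20,8) = 125970.

125970


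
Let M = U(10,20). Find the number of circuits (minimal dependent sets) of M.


In U(10,20), circuits are the (11)-element subsets.
Any set of 11 elements is dependent, and removing any one element gives
an independent set of size 10, so it is a minimal dependent set.
Number of circuits = C(20,11) = 167960.

167960


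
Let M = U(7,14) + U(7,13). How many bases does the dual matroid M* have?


(M1+M2)* = M1* + M2*.
M1* = U(7,14), bases: C(14,7) = 3432.
M2* = U(6,13), bases: C(13,6) = 1716.
|B(M*)| = 3432 * 1716 = 5889312.

5889312


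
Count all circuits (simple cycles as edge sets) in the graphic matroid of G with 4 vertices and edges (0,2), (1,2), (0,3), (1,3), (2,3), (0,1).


A circuit in a graphic matroid = edge set of a simple cycle.
G has 4 vertices and 6 edges.
Enumerating all minimal edge subsets forming cycles...
Total circuits found: 7.

7


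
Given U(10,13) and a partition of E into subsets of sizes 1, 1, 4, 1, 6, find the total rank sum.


r(Ai) = min(|Ai|, 10) for each part.
Sum = min(1,10) + min(1,10) + min(4,10) + min(1,10) + min(6,10)
    = 1 + 1 + 4 + 1 + 6
    = 13.

13


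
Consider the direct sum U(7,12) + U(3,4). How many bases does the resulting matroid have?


Bases of a direct sum M1 + M2: |B| = |B(M1)| * |B(M2)|.
|B(U(7,12))| = C(12,7) = 792.
|B(U(3,4))| = C(4,3) = 4.
Total bases = 792 * 4 = 3168.

3168


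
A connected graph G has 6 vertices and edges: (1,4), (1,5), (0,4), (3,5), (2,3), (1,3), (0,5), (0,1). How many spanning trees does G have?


By Kirchhoff's matrix tree theorem, the number of spanning trees equals
the determinant of any cofactor of the Laplacian matrix L.
G has 6 vertices and 8 edges.
Computing the (5 x 5) cofactor determinant gives 21.

21


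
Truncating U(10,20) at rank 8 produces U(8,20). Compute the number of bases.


Truncating U(10,20) to rank 8 gives U(8,20).
Bases of U(8,20) are all 8-element subsets of 20 elements.
Number of bases = C(20,8) = 125970.

125970


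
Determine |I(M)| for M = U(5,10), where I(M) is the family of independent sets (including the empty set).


Independent sets of U(5,10) are all subsets of size <= 5.
Count = C(10,0) + C(10,1) + C(10,2) + C(10,3) + C(10,4) + C(10,5)
     = 1 + 10 + 45 + 120 + 210 + 252
     = 638.

638


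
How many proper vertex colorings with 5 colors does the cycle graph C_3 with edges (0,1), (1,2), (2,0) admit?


P(C_3, k) = (k-1)^3 + (-1)^3*(k-1).
P(5) = (4)^3 - 4
= 64 - 4 = 60.

60


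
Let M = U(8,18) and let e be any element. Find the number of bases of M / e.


Contracting e from U(8,18) gives U(7,17).
Bases of U(7,17) = (17 choose 7) = 19448.

19448


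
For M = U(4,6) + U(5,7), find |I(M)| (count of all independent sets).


For a direct sum, |I(M1+M2)| = |I(M1)| * |I(M2)|.
|I(U(4,6))| = sum C(6,k) for k=0..4 = 57.
|I(U(5,7))| = sum C(7,k) for k=0..5 = 120.
Total = 57 * 120 = 6840.

6840


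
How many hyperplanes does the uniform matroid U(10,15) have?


Hyperplanes of U(10,15) are flats of rank 9.
In a uniform matroid, these are exactly the (9)-element subsets.
Count = (15 choose 9) = 5005.

5005


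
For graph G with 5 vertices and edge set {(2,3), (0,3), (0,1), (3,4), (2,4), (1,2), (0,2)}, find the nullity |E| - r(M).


Cycle rank (nullity) = |E| - r(M) = |E| - (|V| - c).
|E| = 7, |V| = 5, c = 1.
Nullity = 7 - (5 - 1) = 7 - 4 = 3.

3


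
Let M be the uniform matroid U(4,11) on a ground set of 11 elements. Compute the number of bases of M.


Bases of U(4,11) are all 4-element subsets of the 11-element ground set.
Number of bases = C(11,4).
C(11,4) = 11! / (4! * 7!) = 330.

330


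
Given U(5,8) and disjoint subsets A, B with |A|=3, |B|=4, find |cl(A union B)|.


|A union B| = 3 + 4 = 7 (disjoint).
In U(5,8), cl(S) = S if |S| < 5, else cl(S) = E.
Since 7 >= 5, cl(A union B) = E.
|cl(A union B)| = 8.

8


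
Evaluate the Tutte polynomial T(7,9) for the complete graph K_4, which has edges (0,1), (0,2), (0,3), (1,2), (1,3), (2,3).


T(K_4; x,y) = x^3 + 3x^2 + 4xy + 2x + y^3 + 3y^2 + 2y.
Substituting x=7, y=9:
= 343 + 147 + 252 + 14 + 729 + 243 + 18
= 1746.

1746


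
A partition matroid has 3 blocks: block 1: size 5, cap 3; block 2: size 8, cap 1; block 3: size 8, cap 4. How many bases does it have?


A basis picks exactly ci elements from block i.
Number of bases = product of C(|Si|, ci).
= C(5,3) * C(8,1) * C(8,4)
= 10 * 8 * 70
= 5600.

5600


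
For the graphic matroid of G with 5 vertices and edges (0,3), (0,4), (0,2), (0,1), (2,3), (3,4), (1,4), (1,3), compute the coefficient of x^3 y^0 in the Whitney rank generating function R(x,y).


R(x,y) = sum over A in 2^E of x^(r(E)-r(A)) * y^(|A|-r(A)).
G has 5 vertices, 8 edges. r(E) = 4.
Enumerate all 2^8 = 256 subsets.
Count subsets with r(E)-r(A)=3 and |A|-r(A)=0: 8.

8


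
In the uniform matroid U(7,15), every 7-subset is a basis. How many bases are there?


Bases of U(7,15) are all 7-element subsets of the 15-element ground set.
Number of bases = C(15,7).
C(15,7) = 6435.

6435


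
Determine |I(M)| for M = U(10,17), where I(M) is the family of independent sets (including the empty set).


Independent sets of U(10,17) are all subsets of size <= 10.
Count = (17 choose 0) + (17 choose 1) + (17 choose 2) + (17 choose 3) + (17 choose 4) + (17 choose 5) + (17 choose 6) + (17 choose 7) + (17 choose 8) + (17 choose 9) + (17 choose 10)
     = 1 + 17 + 136 + 680 + 2380 + 6188 + 12376 + 19448 + 24310 + 24310 + 19448
     = 109294.

109294


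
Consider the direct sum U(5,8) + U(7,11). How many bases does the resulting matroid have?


Bases of a direct sum M1 + M2: |B| = |B(M1)| * |B(M2)|.
|B(U(5,8))| = C(8,5) = 56.
|B(U(7,11))| = C(11,7) = 330.
Total bases = 56 * 330 = 18480.

18480


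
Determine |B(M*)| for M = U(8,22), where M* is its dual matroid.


The dual of U(r,n) is U(n-r, n) = U(14,22).
Bases of U(14,22) are all (14)-element subsets.
|B(M*)| = C(22,14) = 319770.

319770


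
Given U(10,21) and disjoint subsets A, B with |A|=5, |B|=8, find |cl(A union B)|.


|A union B| = 5 + 8 = 13 (disjoint).
In U(10,21), cl(S) = S if |S| < 10, else cl(S) = E.
Since 13 >= 10, cl(A union B) = E.
|cl(A union B)| = 21.

21


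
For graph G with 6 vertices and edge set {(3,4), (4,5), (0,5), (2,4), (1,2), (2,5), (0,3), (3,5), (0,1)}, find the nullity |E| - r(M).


Cycle rank (nullity) = |E| - r(M) = |E| - (|V| - c).
|E| = 9, |V| = 6, c = 1.
Nullity = 9 - (6 - 1) = 9 - 5 = 4.

4


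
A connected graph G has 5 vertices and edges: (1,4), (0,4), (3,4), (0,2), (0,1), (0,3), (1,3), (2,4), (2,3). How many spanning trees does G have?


By Kirchhoff's matrix tree theorem, the number of spanning trees equals
the determinant of any cofactor of the Laplacian matrix L.
G has 5 vertices and 9 edges.
Computing the (4 x 4) cofactor determinant gives 75.

75


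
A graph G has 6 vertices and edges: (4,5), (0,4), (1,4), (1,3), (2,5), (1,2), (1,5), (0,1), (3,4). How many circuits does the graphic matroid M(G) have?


A circuit in a graphic matroid = edge set of a simple cycle.
G has 6 vertices and 9 edges.
Enumerating all minimal edge subsets forming cycles...
Total circuits found: 10.

10


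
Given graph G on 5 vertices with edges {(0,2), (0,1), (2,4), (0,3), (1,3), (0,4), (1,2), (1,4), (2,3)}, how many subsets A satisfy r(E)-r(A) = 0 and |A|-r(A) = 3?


R(x,y) = sum over A in 2^E of x^(r(E)-r(A)) * y^(|A|-r(A)).
G has 5 vertices, 9 edges. r(E) = 4.
Enumerate all 2^9 = 512 subsets.
Count subsets with r(E)-r(A)=0 and |A|-r(A)=3: 36.

36


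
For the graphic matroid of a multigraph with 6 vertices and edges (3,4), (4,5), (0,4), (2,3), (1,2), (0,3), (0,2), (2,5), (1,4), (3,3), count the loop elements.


In a graphic matroid, a loop is a self-loop edge (u,u) with rank 0.
Examining all 10 edges for self-loops...
Self-loops found: (3,3)
Number of loops = 1.

1


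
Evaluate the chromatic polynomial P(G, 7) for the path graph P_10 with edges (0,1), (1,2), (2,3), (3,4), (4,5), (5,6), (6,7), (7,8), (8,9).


P(P_10, k) = k * (k-1)^(9).
P(7) = 7 * 6^9 = 7 * 10077696 = 70543872.

70543872


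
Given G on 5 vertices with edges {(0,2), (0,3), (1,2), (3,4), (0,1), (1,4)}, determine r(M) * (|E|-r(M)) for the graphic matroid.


r(M) = |V| - c = 5 - 1 = 4.
nullity = |E| - r(M) = 6 - 4 = 2.
Product = 4 * 2 = 8.

8


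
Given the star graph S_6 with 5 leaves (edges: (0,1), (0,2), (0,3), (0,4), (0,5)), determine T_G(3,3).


A star on 6 vertices is a tree with 5 edges.
T(x,y) = x^(5) for any tree.
T(3,3) = 3^5 = 243.

243


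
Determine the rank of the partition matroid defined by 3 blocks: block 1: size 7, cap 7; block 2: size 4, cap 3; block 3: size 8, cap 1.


Rank of a partition matroid = sum of min(|Si|, ci) for each block.
= min(7,7) + min(4,3) + min(8,1)
= 7 + 3 + 1
= 11.

11


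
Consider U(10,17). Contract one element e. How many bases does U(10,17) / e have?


Contracting e from U(10,17) gives U(9,16).
Bases of U(9,16) = C(16,9) = 11440.

11440


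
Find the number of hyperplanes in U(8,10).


Hyperplanes of U(8,10) are flats of rank 7.
In a uniform matroid, these are exactly the (7)-element subsets.
Count = C(10,7) = 120.

120


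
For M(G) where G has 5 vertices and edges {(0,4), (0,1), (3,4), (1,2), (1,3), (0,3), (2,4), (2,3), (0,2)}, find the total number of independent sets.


An independent set in a graphic matroid is an acyclic edge subset.
G has 5 vertices and 9 edges.
Enumerate all 2^9 = 512 subsets, checking for acyclicity.
Total independent sets = 198.

198


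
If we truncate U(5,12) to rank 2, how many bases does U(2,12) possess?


Truncating U(5,12) to rank 2 gives U(2,12).
Bases of U(2,12) are all 2-element subsets of 12 elements.
Number of bases = (12 choose 2) = 66.

66


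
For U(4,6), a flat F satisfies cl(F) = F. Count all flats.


Flats of U(4,6): every subset of size < 4 is a flat, plus E itself.
Count = (6 choose 0) + (6 choose 1) + (6 choose 2) + (6 choose 3) + 1
     = 1 + 6 + 15 + 20 + 1
     = 43.

43


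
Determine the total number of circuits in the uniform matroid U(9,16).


In U(9,16), circuits are the (10)-element subsets.
Any set of 10 elements is dependent, and removing any one element gives
an independent set of size 9, so it is a minimal dependent set.
Number of circuits = C(16,10) = 8008.

8008


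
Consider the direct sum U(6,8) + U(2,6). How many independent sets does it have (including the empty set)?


For a direct sum, |I(M1+M2)| = |I(M1)| * |I(M2)|.
|I(U(6,8))| = sum C(8,k) for k=0..6 = 247.
|I(U(2,6))| = sum C(6,k) for k=0..2 = 22.
Total = 247 * 22 = 5434.

5434


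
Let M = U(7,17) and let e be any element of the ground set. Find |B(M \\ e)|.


Deleting e from U(7,17) gives U(7,16) since n > r.
Bases of U(7,16) = C(16,7) = 16! / (7! * 9!) = 11440.

11440


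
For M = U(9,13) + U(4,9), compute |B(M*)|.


(M1+M2)* = M1* + M2*.
M1* = U(4,13), bases: C(13,4) = 715.
M2* = U(5,9), bases: C(9,5) = 126.
|B(M*)| = 715 * 126 = 90090.

90090


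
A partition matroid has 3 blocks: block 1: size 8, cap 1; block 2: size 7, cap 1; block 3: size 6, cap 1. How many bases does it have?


A basis picks exactly ci elements from block i.
Number of bases = product of C(|Si|, ci).
= C(8,1) * C(7,1) * C(6,1)
= 8 * 7 * 6
= 336.

336


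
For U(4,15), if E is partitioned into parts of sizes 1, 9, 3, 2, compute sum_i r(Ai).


r(Ai) = min(|Ai|, 4) for each part.
Sum = min(1,4) + min(9,4) + min(3,4) + min(2,4)
    = 1 + 4 + 3 + 2
    = 10.

10


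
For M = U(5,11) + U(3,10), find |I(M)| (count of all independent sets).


For a direct sum, |I(M1+M2)| = |I(M1)| * |I(M2)|.
|I(U(5,11))| = sum C(11,k) for k=0..5 = 1024.
|I(U(3,10))| = sum C(10,k) for k=0..3 = 176.
Total = 1024 * 176 = 180224.

180224


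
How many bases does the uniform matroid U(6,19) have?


Bases of U(6,19) are all 6-element subsets of the 19-element ground set.
Number of bases = C(19,6).
C(19,6) = 27132.

27132


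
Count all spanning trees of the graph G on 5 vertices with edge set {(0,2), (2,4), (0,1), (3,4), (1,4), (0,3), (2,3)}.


By Kirchhoff's matrix tree theorem, the number of spanning trees equals
the determinant of any cofactor of the Laplacian matrix L.
G has 5 vertices and 7 edges.
Computing the (4 x 4) cofactor determinant gives 24.

24


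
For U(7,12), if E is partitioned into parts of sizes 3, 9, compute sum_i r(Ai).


r(Ai) = min(|Ai|, 7) for each part.
Sum = min(3,7) + min(9,7)
    = 3 + 7
    = 10.

10


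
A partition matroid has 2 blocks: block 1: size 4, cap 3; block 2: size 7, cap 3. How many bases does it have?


A basis picks exactly ci elements from block i.
Number of bases = product of C(|Si|, ci).
= C(4,3) * C(7,3)
= 4 * 35
= 140.

140


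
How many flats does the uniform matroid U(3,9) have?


Flats of U(3,9): every subset of size < 3 is a flat, plus E itself.
Count = (9 choose 0) + (9 choose 1) + (9 choose 2) + 1
     = 1 + 9 + 36 + 1
     = 47.

47


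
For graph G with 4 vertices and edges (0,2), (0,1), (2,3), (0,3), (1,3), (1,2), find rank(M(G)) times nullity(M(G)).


r(M) = |V| - c = 4 - 1 = 3.
nullity = |E| - r(M) = 6 - 3 = 3.
Product = 3 * 3 = 9.

9


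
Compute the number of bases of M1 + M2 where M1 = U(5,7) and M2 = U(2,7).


Bases of a direct sum M1 + M2: |B| = |B(M1)| * |B(M2)|.
|B(U(5,7))| = C(7,5) = 21.
|B(U(2,7))| = C(7,2) = 21.
Total bases = 21 * 21 = 441.

441


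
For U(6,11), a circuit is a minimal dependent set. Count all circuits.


In U(6,11), circuits are the (7)-element subsets.
Any set of 7 elements is dependent, and removing any one element gives
an independent set of size 6, so it is a minimal dependent set.
Number of circuits = C(11,7) = 330.

330


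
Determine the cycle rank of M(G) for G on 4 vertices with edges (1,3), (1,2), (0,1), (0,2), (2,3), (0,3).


Cycle rank (nullity) = |E| - r(M) = |E| - (|V| - c).
|E| = 6, |V| = 4, c = 1.
Nullity = 6 - (4 - 1) = 6 - 3 = 3.

3


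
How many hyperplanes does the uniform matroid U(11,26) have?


Hyperplanes of U(11,26) are flats of rank 10.
In a uniform matroid, these are exactly the (10)-element subsets.
Count = C(26,10) = 5311735.

5311735


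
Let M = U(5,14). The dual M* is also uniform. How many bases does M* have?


The dual of U(r,n) is U(n-r, n) = U(9,14).
Bases of U(9,14) are all (9)-element subsets.
|B(M*)| = (14 choose 9) = 2002.

2002


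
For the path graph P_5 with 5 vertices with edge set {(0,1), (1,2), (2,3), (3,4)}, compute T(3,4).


A path on 5 vertices is a tree with 4 edges.
T(x,y) = x^(4) for any tree.
T(3,4) = 3^4 = 81.

81


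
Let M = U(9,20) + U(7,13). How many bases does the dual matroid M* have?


(M1+M2)* = M1* + M2*.
M1* = U(11,20), bases: C(20,11) = 167960.
M2* = U(6,13), bases: C(13,6) = 1716.
|B(M*)| = 167960 * 1716 = 288219360.

288219360


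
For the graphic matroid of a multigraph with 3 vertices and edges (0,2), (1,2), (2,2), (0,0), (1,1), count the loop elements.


In a graphic matroid, a loop is a self-loop edge (u,u) with rank 0.
Examining all 5 edges for self-loops...
Self-loops found: (2,2), (0,0), (1,1)
Number of loops = 3.

3


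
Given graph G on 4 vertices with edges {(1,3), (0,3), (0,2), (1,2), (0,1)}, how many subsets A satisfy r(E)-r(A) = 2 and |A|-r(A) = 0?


R(x,y) = sum over A in 2^E of x^(r(E)-r(A)) * y^(|A|-r(A)).
G has 4 vertices, 5 edges. r(E) = 3.
Enumerate all 2^5 = 32 subsets.
Count subsets with r(E)-r(A)=2 and |A|-r(A)=0: 5.

5


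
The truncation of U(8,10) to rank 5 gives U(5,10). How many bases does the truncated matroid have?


Truncating U(8,10) to rank 5 gives U(5,10).
Bases of U(5,10) are all 5-element subsets of 10 elements.
Number of bases = C(10,5) = 10! / (5! * 5!) = 252.

252


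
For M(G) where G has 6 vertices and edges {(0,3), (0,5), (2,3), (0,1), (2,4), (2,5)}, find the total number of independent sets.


An independent set in a graphic matroid is an acyclic edge subset.
G has 6 vertices and 6 edges.
Enumerate all 2^6 = 64 subsets, checking for acyclicity.
Total independent sets = 60.

60


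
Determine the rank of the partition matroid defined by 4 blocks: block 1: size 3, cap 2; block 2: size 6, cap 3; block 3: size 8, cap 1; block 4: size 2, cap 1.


Rank of a partition matroid = sum of min(|Si|, ci) for each block.
= min(3,2) + min(6,3) + min(8,1) + min(2,1)
= 2 + 3 + 1 + 1
= 7.

7


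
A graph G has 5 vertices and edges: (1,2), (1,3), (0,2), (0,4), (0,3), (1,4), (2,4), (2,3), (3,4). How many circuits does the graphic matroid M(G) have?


A circuit in a graphic matroid = edge set of a simple cycle.
G has 5 vertices and 9 edges.
Enumerating all minimal edge subsets forming cycles...
Total circuits found: 22.

22


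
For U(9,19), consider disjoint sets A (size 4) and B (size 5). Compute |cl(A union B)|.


|A union B| = 4 + 5 = 9 (disjoint).
In U(9,19), cl(S) = S if |S| < 9, else cl(S) = E.
Since 9 >= 9, cl(A union B) = E.
|cl(A union B)| = 19.

19


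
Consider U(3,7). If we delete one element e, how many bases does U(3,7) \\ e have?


Deleting e from U(3,7) gives U(3,6) since n > r.
Bases of U(3,6) = C(6,3) = 6! / (3! * 3!) = 20.

20


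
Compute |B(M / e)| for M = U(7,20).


Contracting e from U(7,20) gives U(6,19).
Bases of U(6,19) = (19 choose 6) = 27132.

27132


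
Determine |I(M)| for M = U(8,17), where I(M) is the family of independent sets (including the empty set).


Independent sets of U(8,17) are all subsets of size <= 8.
Count = (17 choose 0) + (17 choose 1) + (17 choose 2) + (17 choose 3) + (17 choose 4) + (17 choose 5) + (17 choose 6) + (17 choose 7) + (17 choose 8)
     = 1 + 17 + 136 + 680 + 2380 + 6188 + 12376 + 19448 + 24310
     = 65536.

65536


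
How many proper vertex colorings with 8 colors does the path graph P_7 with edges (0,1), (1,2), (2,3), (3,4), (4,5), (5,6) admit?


P(P_7, k) = k * (k-1)^(6).
P(8) = 8 * 7^6 = 8 * 117649 = 941192.

941192


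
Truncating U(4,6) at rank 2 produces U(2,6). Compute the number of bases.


Truncating U(4,6) to rank 2 gives U(2,6).
Bases of U(2,6) are all 2-element subsets of 6 elements.
Number of bases = C(6,2) = (6 * 5) / (1 * 2) = 15.

15


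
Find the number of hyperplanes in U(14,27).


Hyperplanes of U(14,27) are flats of rank 13.
In a uniform matroid, these are exactly the (13)-element subsets.
Count = C(27,13) = 20058300.

20058300


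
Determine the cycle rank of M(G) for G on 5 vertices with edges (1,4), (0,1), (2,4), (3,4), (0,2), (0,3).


Cycle rank (nullity) = |E| - r(M) = |E| - (|V| - c).
|E| = 6, |V| = 5, c = 1.
Nullity = 6 - (5 - 1) = 6 - 4 = 2.

2


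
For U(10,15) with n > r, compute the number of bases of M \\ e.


Deleting e from U(10,15) gives U(10,14) since n > r.
Bases of U(10,14) = C(14,10) = 14! / (10! * 4!) = 1001.

1001


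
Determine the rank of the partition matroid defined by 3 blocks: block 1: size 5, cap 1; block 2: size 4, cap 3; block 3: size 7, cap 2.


Rank of a partition matroid = sum of min(|Si|, ci) for each block.
= min(5,1) + min(4,3) + min(7,2)
= 1 + 3 + 2
= 6.

6


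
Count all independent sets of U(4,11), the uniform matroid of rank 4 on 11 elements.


Independent sets of U(4,11) are all subsets of size <= 4.
Count = (11 choose 0) + (11 choose 1) + (11 choose 2) + (11 choose 3) + (11 choose 4)
     = 1 + 11 + 55 + 165 + 330
     = 562.

562


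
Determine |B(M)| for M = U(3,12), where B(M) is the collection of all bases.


Bases of U(3,12) are all 3-element subsets of the 12-element ground set.
Number of bases = C(12,3).
C(12,3) = (12 * 11 * 10) / (1 * 2 * 3) = 220.

220


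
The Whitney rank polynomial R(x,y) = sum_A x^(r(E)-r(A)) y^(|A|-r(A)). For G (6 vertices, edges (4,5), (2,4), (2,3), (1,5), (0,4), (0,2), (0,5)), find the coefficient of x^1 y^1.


R(x,y) = sum over A in 2^E of x^(r(E)-r(A)) * y^(|A|-r(A)).
G has 6 vertices, 7 edges. r(E) = 5.
Enumerate all 2^7 = 128 subsets.
Count subsets with r(E)-r(A)=1 and |A|-r(A)=1: 12.

12


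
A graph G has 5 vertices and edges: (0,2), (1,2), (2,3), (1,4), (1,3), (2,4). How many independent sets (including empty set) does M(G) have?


An independent set in a graphic matroid is an acyclic edge subset.
G has 5 vertices and 6 edges.
Enumerate all 2^6 = 64 subsets, checking for acyclicity.
Total independent sets = 48.

48


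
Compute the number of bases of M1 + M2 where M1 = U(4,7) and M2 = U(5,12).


Bases of a direct sum M1 + M2: |B| = |B(M1)| * |B(M2)|.
|B(U(4,7))| = C(7,4) = 35.
|B(U(5,12))| = C(12,5) = 792.
Total bases = 35 * 792 = 27720.

27720


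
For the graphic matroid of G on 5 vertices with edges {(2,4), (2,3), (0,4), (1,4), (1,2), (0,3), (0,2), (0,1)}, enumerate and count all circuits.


A circuit in a graphic matroid = edge set of a simple cycle.
G has 5 vertices and 8 edges.
Enumerating all minimal edge subsets forming cycles...
Total circuits found: 12.

12


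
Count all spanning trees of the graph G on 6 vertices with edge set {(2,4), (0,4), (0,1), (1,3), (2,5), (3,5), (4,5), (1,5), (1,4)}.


By Kirchhoff's matrix tree theorem, the number of spanning trees equals
the determinant of any cofactor of the Laplacian matrix L.
G has 6 vertices and 9 edges.
Computing the (5 x 5) cofactor determinant gives 54.

54


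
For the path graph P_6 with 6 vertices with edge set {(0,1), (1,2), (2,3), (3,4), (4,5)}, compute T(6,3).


A path on 6 vertices is a tree with 5 edges.
T(x,y) = x^(5) for any tree.
T(6,3) = 6^5 = 7776.

7776


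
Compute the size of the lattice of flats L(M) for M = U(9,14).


Flats of U(9,14): every subset of size < 9 is a flat, plus E itself.
Count = (14 choose 0) + (14 choose 1) + (14 choose 2) + (14 choose 3) + (14 choose 4) + (14 choose 5) + (14 choose 6) + (14 choose 7) + (14 choose 8) + 1
     = 1 + 14 + 91 + 364 + 1001 + 2002 + 3003 + 3432 + 3003 + 1
     = 12912.

12912


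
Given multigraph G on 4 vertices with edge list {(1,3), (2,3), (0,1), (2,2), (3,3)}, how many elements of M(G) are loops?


In a graphic matroid, a loop is a self-loop edge (u,u) with rank 0.
Examining all 5 edges for self-loops...
Self-loops found: (2,2), (3,3)
Number of loops = 2.

2


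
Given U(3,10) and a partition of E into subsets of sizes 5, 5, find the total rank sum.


r(Ai) = min(|Ai|, 3) for each part.
Sum = min(5,3) + min(5,3)
    = 3 + 3
    = 6.

6


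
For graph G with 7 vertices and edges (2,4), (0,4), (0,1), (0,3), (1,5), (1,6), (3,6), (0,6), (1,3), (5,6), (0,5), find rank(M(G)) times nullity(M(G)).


r(M) = |V| - c = 7 - 1 = 6.
nullity = |E| - r(M) = 11 - 6 = 5.
Product = 6 * 5 = 30.

30


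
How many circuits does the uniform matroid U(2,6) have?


In U(2,6), circuits are the (3)-element subsets.
Any set of 3 elements is dependent, and removing any one element gives
an independent set of size 2, so it is a minimal dependent set.
Number of circuits = (6 choose 3) = 20.

20


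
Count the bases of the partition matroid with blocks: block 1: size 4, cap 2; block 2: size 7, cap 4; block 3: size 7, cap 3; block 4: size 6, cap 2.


A basis picks exactly ci elements from block i.
Number of bases = product of C(|Si|, ci).
= C(4,2) * C(7,4) * C(7,3) * C(6,2)
= 6 * 35 * 35 * 15
= 110250.

110250


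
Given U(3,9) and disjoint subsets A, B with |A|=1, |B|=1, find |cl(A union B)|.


|A union B| = 1 + 1 = 2 (disjoint).
In U(3,9), cl(S) = S if |S| < 3, else cl(S) = E.
Since 2 < 3, cl(A union B) = A union B.
|cl(A union B)| = 2.

2


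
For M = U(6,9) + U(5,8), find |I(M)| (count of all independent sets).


For a direct sum, |I(M1+M2)| = |I(M1)| * |I(M2)|.
|I(U(6,9))| = sum C(9,k) for k=0..6 = 466.
|I(U(5,8))| = sum C(8,k) for k=0..5 = 219.
Total = 466 * 219 = 102054.

102054


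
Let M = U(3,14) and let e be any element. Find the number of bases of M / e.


Contracting e from U(3,14) gives U(2,13).
Bases of U(2,13) = C(13,2) = (13 * 12) / (1 * 2) = 78.

78


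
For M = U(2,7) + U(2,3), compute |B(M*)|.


(M1+M2)* = M1* + M2*.
M1* = U(5,7), bases: C(7,5) = 21.
M2* = U(1,3), bases: C(3,1) = 3.
|B(M*)| = 21 * 3 = 63.

63


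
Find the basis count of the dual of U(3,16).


The dual of U(r,n) is U(n-r, n) = U(13,16).
Bases of U(13,16) are all (13)-element subsets.
|B(M*)| = C(16,13) = 16! / (13! * 3!) = 560.

560


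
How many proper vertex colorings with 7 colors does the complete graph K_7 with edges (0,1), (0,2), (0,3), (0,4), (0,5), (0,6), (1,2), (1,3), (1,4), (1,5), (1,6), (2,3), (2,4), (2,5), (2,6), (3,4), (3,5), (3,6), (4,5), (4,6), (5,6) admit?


P(K_7, k) = k(k-1)(k-2)...(k-6).
P(7) = (7) * (6) * (5) * (4) * (3) * (2) * (1) = 5040.

5040


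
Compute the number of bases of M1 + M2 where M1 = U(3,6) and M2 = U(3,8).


Bases of a direct sum M1 + M2: |B| = |B(M1)| * |B(M2)|.
|B(U(3,6))| = C(6,3) = 20.
|B(U(3,8))| = C(8,3) = 56.
Total bases = 20 * 56 = 1120.

1120


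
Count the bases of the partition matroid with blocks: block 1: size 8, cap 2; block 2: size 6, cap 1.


A basis picks exactly ci elements from block i.
Number of bases = product of C(|Si|, ci).
= C(8,2) * C(6,1)
= 28 * 6
= 168.

168


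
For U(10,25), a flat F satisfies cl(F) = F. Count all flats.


Flats of U(10,25): every subset of size < 10 is a flat, plus E itself.
Count = (25 choose 0) + (25 choose 1) + (25 choose 2) + (25 choose 3) + (25 choose 4) + (25 choose 5) + (25 choose 6) + (25 choose 7) + (25 choose 8) + (25 choose 9) + 1
     = 1 + 25 + 300 + 2300 + 12650 + 53130 + 177100 + 480700 + 1081575 + 2042975 + 1
     = 3850757.

3850757


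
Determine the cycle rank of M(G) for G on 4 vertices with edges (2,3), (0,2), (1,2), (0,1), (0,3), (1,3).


Cycle rank (nullity) = |E| - r(M) = |E| - (|V| - c).
|E| = 6, |V| = 4, c = 1.
Nullity = 6 - (4 - 1) = 6 - 3 = 3.

3


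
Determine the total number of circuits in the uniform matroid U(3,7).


In U(3,7), circuits are the (4)-element subsets.
Any set of 4 elements is dependent, and removing any one element gives
an independent set of size 3, so it is a minimal dependent set.
Number of circuits = C(7,4) = (7 * 6 * 5 * 4) / (1 * 2 * 3 * 4) = 35.

35


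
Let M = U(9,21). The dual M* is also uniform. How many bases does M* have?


The dual of U(r,n) is U(n-r, n) = U(12,21).
Bases of U(12,21) are all (12)-element subsets.
|B(M*)| = C(21,12) = 293930.

293930


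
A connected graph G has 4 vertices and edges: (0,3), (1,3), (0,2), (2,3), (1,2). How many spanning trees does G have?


By Kirchhoff's matrix tree theorem, the number of spanning trees equals
the determinant of any cofactor of the Laplacian matrix L.
G has 4 vertices and 5 edges.
Computing the (3 x 3) cofactor determinant gives 8.

8


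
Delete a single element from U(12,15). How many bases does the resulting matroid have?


Deleting e from U(12,15) gives U(12,14) since n > r.
Bases of U(12,14) = C(14,12) = 91.

91


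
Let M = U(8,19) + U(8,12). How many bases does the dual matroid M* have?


(M1+M2)* = M1* + M2*.
M1* = U(11,19), bases: C(19,11) = 75582.
M2* = U(4,12), bases: C(12,4) = 495.
|B(M*)| = 75582 * 495 = 37413090.

37413090


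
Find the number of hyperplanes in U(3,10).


Hyperplanes of U(3,10) are flats of rank 2.
In a uniform matroid, these are exactly the (2)-element subsets.
Count = (10 choose 2) = 45.

45


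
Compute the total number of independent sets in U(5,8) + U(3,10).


For a direct sum, |I(M1+M2)| = |I(M1)| * |I(M2)|.
|I(U(5,8))| = sum C(8,k) for k=0..5 = 219.
|I(U(3,10))| = sum C(10,k) for k=0..3 = 176.
Total = 219 * 176 = 38544.

38544


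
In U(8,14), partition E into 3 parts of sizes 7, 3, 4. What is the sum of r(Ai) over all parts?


r(Ai) = min(|Ai|, 8) for each part.
Sum = min(7,8) + min(3,8) + min(4,8)
    = 7 + 3 + 4
    = 14.

14


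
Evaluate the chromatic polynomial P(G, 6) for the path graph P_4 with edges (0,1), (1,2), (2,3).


P(P_4, k) = k * (k-1)^(3).
P(6) = 6 * 5^3 = 6 * 125 = 750.

750


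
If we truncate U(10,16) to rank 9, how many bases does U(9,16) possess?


Truncating U(10,16) to rank 9 gives U(9,16).
Bases of U(9,16) are all 9-element subsets of 16 elements.
Number of bases = C(16,9) = 11440.

11440


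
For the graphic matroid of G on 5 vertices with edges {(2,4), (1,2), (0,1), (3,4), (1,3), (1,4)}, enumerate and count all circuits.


A circuit in a graphic matroid = edge set of a simple cycle.
G has 5 vertices and 6 edges.
Enumerating all minimal edge subsets forming cycles...
Total circuits found: 3.

3


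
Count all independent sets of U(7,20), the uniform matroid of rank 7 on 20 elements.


Independent sets of U(7,20) are all subsets of size <= 7.
Count = (20 choose 0) + (20 choose 1) + (20 choose 2) + (20 choose 3) + (20 choose 4) + (20 choose 5) + (20 choose 6) + (20 choose 7)
     = 1 + 20 + 190 + 1140 + 4845 + 15504 + 38760 + 77520
     = 137980.

137980


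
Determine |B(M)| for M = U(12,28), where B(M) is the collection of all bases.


Bases of U(12,28) are all 12-element subsets of the 28-element ground set.
Number of bases = C(28,12).
(28 choose 12) = 30421755.

30421755


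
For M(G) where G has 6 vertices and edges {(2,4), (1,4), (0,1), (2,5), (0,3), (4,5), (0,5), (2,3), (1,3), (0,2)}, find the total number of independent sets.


An independent set in a graphic matroid is an acyclic edge subset.
G has 6 vertices and 10 edges.
Enumerate all 2^10 = 1024 subsets, checking for acyclicity.
Total independent sets = 478.

478


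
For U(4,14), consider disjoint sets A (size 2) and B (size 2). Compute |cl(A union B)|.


|A union B| = 2 + 2 = 4 (disjoint).
In U(4,14), cl(S) = S if |S| < 4, else cl(S) = E.
Since 4 >= 4, cl(A union B) = E.
|cl(A union B)| = 14.

14


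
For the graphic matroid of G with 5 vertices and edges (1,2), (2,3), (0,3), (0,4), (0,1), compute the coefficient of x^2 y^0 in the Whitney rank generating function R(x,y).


R(x,y) = sum over A in 2^E of x^(r(E)-r(A)) * y^(|A|-r(A)).
G has 5 vertices, 5 edges. r(E) = 4.
Enumerate all 2^5 = 32 subsets.
Count subsets with r(E)-r(A)=2 and |A|-r(A)=0: 10.

10


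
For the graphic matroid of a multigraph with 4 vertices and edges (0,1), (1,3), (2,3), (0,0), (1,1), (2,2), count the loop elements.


In a graphic matroid, a loop is a self-loop edge (u,u) with rank 0.
Examining all 6 edges for self-loops...
Self-loops found: (0,0), (1,1), (2,2)
Number of loops = 3.

3


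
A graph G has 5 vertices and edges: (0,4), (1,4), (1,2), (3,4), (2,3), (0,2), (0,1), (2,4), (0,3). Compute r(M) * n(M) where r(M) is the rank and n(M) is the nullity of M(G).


r(M) = |V| - c = 5 - 1 = 4.
nullity = |E| - r(M) = 9 - 4 = 5.
Product = 4 * 5 = 20.

20


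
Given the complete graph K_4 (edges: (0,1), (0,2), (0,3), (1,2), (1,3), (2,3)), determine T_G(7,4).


T(K_4; x,y) = x^3 + 3x^2 + 4xy + 2x + y^3 + 3y^2 + 2y.
Substituting x=7, y=4:
= 343 + 147 + 112 + 14 + 64 + 48 + 8
= 736.

736


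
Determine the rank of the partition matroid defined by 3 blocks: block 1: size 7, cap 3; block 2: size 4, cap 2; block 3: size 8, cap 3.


Rank of a partition matroid = sum of min(|Si|, ci) for each block.
= min(7,3) + min(4,2) + min(8,3)
= 3 + 2 + 3
= 8.

8


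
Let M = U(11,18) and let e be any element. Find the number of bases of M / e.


Contracting e from U(11,18) gives U(10,17).
Bases of U(10,17) = (17 choose 10) = 19448.

19448


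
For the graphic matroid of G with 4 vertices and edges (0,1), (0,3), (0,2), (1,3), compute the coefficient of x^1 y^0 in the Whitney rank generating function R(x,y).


R(x,y) = sum over A in 2^E of x^(r(E)-r(A)) * y^(|A|-r(A)).
G has 4 vertices, 4 edges. r(E) = 3.
Enumerate all 2^4 = 16 subsets.
Count subsets with r(E)-r(A)=1 and |A|-r(A)=0: 6.

6


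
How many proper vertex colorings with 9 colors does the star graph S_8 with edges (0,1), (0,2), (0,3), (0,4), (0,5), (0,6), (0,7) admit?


P(tree, k) = k * (k-1)^(7) for any tree on 8 vertices.
P(9) = 9 * 8^7 = 9 * 2097152 = 18874368.

18874368


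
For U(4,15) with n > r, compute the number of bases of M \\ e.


Deleting e from U(4,15) gives U(4,14) since n > r.
Bases of U(4,14) = C(14,4) = (14 * 13 * 12 * 11) / (1 * 2 * 3 * 4) = 1001.

1001


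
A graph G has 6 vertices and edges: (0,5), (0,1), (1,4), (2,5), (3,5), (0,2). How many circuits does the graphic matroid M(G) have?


A circuit in a graphic matroid = edge set of a simple cycle.
G has 6 vertices and 6 edges.
Enumerating all minimal edge subsets forming cycles...
Total circuits found: 1.

1


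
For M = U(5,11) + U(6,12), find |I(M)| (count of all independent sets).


For a direct sum, |I(M1+M2)| = |I(M1)| * |I(M2)|.
|I(U(5,11))| = sum C(11,k) for k=0..5 = 1024.
|I(U(6,12))| = sum C(12,k) for k=0..6 = 2510.
Total = 1024 * 2510 = 2570240.

2570240


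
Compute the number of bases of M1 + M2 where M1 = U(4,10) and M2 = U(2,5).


Bases of a direct sum M1 + M2: |B| = |B(M1)| * |B(M2)|.
|B(U(4,10))| = C(10,4) = 210.
|B(U(2,5))| = C(5,2) = 10.
Total bases = 210 * 10 = 2100.

2100


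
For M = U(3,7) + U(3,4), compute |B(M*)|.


(M1+M2)* = M1* + M2*.
M1* = U(4,7), bases: C(7,4) = 35.
M2* = U(1,4), bases: C(4,1) = 4.
|B(M*)| = 35 * 4 = 140.

140


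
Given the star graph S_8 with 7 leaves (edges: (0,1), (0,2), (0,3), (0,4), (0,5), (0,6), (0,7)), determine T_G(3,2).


A star on 8 vertices is a tree with 7 edges.
T(x,y) = x^(7) for any tree.
T(3,2) = 3^7 = 2187.

2187


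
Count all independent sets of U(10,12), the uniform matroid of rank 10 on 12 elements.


Independent sets of U(10,12) are all subsets of size <= 10.
Count = (12 choose 0) + (12 choose 1) + (12 choose 2) + (12 choose 3) + (12 choose 4) + (12 choose 5) + (12 choose 6) + (12 choose 7) + (12 choose 8) + (12 choose 9) + (12 choose 10)
     = 1 + 12 + 66 + 220 + 495 + 792 + 924 + 792 + 495 + 220 + 66
     = 4083.

4083


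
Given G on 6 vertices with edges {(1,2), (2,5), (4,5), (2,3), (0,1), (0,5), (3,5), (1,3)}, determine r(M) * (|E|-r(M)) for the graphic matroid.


r(M) = |V| - c = 6 - 1 = 5.
nullity = |E| - r(M) = 8 - 5 = 3.
Product = 5 * 3 = 15.

15


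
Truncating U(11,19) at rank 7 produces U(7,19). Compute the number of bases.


Truncating U(11,19) to rank 7 gives U(7,19).
Bases of U(7,19) are all 7-element subsets of 19 elements.
Number of bases = (19 choose 7) = 50388.

50388


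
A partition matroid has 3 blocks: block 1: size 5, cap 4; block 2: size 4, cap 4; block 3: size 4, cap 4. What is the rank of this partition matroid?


Rank of a partition matroid = sum of min(|Si|, ci) for each block.
= min(5,4) + min(4,4) + min(4,4)
= 4 + 4 + 4
= 12.

12


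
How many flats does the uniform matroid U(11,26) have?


Flats of U(11,26): every subset of size < 11 is a flat, plus E itself.
Count = (26 choose 0) + (26 choose 1) + (26 choose 2) + (26 choose 3) + (26 choose 4) + (26 choose 5) + (26 choose 6) + (26 choose 7) + (26 choose 8) + (26 choose 9) + (26 choose 10) + 1
     = 1 + 26 + 325 + 2600 + 14950 + 65780 + 230230 + 657800 + 1562275 + 3124550 + 5311735 + 1
     = 10970273.

10970273


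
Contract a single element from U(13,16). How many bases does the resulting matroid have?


Contracting e from U(13,16) gives U(12,15).
Bases of U(12,15) = C(15,12) = 455.

455


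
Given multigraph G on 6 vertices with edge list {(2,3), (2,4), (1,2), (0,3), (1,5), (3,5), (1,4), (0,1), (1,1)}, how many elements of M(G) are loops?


In a graphic matroid, a loop is a self-loop edge (u,u) with rank 0.
Examining all 9 edges for self-loops...
Self-loops found: (1,1)
Number of loops = 1.

1


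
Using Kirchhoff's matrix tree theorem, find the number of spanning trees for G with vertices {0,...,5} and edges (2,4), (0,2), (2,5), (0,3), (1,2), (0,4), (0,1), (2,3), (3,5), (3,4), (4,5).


By Kirchhoff's matrix tree theorem, the number of spanning trees equals
the determinant of any cofactor of the Laplacian matrix L.
G has 6 vertices and 11 edges.
Computing the (5 x 5) cofactor determinant gives 185.

185


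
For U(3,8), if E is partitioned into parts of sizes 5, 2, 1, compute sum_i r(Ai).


r(Ai) = min(|Ai|, 3) for each part.
Sum = min(5,3) + min(2,3) + min(1,3)
    = 3 + 2 + 1
    = 6.

6


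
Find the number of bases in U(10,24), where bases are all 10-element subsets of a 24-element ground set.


Bases of U(10,24) are all 10-element subsets of the 24-element ground set.
Number of bases = C(24,10).
C(24,10) = 1961256.

1961256


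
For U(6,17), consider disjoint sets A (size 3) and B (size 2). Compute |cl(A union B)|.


|A union B| = 3 + 2 = 5 (disjoint).
In U(6,17), cl(S) = S if |S| < 6, else cl(S) = E.
Since 5 < 6, cl(A union B) = A union B.
|cl(A union B)| = 5.

5


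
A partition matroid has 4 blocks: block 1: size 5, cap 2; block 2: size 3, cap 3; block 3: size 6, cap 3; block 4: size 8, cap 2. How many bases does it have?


A basis picks exactly ci elements from block i.
Number of bases = product of C(|Si|, ci).
= C(5,2) * C(3,3) * C(6,3) * C(8,2)
= 10 * 1 * 20 * 28
= 5600.

5600


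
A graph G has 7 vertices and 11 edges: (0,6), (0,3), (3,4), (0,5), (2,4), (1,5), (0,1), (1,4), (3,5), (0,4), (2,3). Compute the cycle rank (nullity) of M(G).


Cycle rank (nullity) = |E| - r(M) = |E| - (|V| - c).
|E| = 11, |V| = 7, c = 1.
Nullity = 11 - (7 - 1) = 11 - 6 = 5.

5


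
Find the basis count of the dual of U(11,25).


The dual of U(r,n) is U(n-r, n) = U(14,25).
Bases of U(14,25) are all (14)-element subsets.
|B(M*)| = C(25,14) = 4457400.

4457400


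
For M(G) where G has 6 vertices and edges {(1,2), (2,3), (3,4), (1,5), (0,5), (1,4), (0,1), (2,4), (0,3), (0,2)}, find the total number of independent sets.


An independent set in a graphic matroid is an acyclic edge subset.
G has 6 vertices and 10 edges.
Enumerate all 2^10 = 1024 subsets, checking for acyclicity.
Total independent sets = 454.

454


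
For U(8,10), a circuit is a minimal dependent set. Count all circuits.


In U(8,10), circuits are the (9)-element subsets.
Any set of 9 elements is dependent, and removing any one element gives
an independent set of size 8, so it is a minimal dependent set.
Number of circuits = C(10,9) = 10.

10


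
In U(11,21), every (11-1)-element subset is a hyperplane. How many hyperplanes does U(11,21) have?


Hyperplanes of U(11,21) are flats of rank 10.
In a uniform matroid, these are exactly the (10)-element subsets.
Count = (21 choose 10) = 352716.

352716
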